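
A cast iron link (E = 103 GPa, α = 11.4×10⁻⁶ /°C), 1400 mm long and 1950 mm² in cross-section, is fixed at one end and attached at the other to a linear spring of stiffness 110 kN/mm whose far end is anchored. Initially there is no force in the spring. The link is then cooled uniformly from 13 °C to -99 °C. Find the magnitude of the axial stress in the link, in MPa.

The unrestrained thermal change is αΔT L = 11.4×10⁻⁶ × 112 × 1400 = 1.788 mm.
Let P be the tensile force in the spring. The link extends elastically by PL/(AE) and the spring stretches by P/k; together these equal δ_free.
So P = δ_free / [L/(AE) + 1/k] = 1.788 / [ 1400/(1950×103×10³) + 1/(110×10³) ].
P = 1.788 / 1.606×10⁻⁵ = 111300 N.
σ = P/A = 111300/1950 = 57.07 MPa.

σ ≈ 57.1 MPa (tensile)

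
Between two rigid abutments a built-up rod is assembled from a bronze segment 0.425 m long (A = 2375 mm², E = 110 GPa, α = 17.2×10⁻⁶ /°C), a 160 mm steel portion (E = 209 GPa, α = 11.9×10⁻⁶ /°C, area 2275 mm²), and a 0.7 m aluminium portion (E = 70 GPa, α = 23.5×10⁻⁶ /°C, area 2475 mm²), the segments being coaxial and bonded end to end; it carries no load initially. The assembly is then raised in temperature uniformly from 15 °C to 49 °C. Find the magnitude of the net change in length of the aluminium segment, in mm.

If the supports were absent, the total length change would be Σ αᵢΔT Lᵢ = 17.2×10⁻⁶×34×425 + 11.9×10⁻⁶×34×160 + 23.5×10⁻⁶×34×700 = 0.8726 mm.
The rigid supports impose zero overall length change; the single axial force P common to all segments must satisfy P Σ Lᵢ/(AᵢEᵢ) = δ_free.
The series flexibility is Σ Lᵢ/(AᵢEᵢ) = 425/(2375×110×10³) + 160/(2275×209×10³) + 700/(2475×70×10³) = 6.004×10⁻⁶ mm/N.
Hence P = δ_free / Σ(L/AE) = 0.8726/6.004×10⁻⁶ = 145.3 kN (compressive).
For the aluminium segment, free thermal change = 23.5×10⁻⁶×34×700 = 0.5593 mm and elastic change from P = 145300×700/(2475×70×10³) = 0.5872 mm; these oppose, so the net change is 0.0279 mm (segment shortens).

|ΔL| ≈ 0.0279 mm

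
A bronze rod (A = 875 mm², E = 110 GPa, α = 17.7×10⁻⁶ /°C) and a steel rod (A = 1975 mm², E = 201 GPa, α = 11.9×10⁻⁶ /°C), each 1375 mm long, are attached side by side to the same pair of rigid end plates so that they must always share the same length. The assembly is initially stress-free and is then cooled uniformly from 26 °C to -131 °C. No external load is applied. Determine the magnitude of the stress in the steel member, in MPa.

σ ≈ 35.7 MPa (compressive)

The bronze has the larger α, so on cooling it would change length more than the steel if both were free. The rigid plates force a common final length, so the bronze is put into tension and the steel into compression, with equal and opposite forces P (no external load).
Equating the net (thermal + elastic) strains gives |α₁ − α₂|·ΔT = P·[1/(A₁E₁) + 1/(A₂E₂)].
|α₁ − α₂|·ΔT = 5.8×10⁻⁶ × 157 = 0.0009106.
1/(A₁E₁) + 1/(A₂E₂) = 1/(875×110×10³) + 1/(1975×201×10³) = 1.291×10⁻⁸ N⁻¹.
P = 0.0009106 / 1.291×10⁻⁸ = 70540 N = 70.54 kN.
σ_{steel} = P/A₂ = 70540/1975 = 35.72 MPa, compressive.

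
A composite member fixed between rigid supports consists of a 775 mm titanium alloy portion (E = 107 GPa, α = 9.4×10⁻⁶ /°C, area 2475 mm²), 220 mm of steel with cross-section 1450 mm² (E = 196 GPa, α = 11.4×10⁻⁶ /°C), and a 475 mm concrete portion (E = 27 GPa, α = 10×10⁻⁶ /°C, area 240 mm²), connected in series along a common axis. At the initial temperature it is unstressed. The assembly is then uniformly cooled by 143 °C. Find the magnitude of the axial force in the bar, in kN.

P ≈ 27 kN (tensile)

With the walls removed the bar would change length by δ_free = Σ αᵢΔT Lᵢ = 9.4×10⁻⁶×143×775 + 11.4×10⁻⁶×143×220 + 10×10⁻⁶×143×475 = 2.08 mm.
The walls prevent any net length change, so an axial force P (same in every segment) develops. Compatibility: P · Σ Lᵢ/(AᵢEᵢ) = δ_free.
The series flexibility is Σ Lᵢ/(AᵢEᵢ) = 775/(2475×107×10³) + 220/(1450×196×10³) + 475/(240×27×10³) = 7.7×10⁻⁵ mm/N.
Hence P = δ_free / Σ(L/AE) = 2.08/7.7×10⁻⁵ = 27.01 kN (tensile).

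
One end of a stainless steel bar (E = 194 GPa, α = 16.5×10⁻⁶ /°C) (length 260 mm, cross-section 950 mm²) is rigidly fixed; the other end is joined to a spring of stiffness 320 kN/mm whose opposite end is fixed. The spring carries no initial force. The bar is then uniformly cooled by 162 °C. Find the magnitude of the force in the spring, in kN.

P ≈ 153 kN

The unrestrained thermal change is αΔT L = 16.5×10⁻⁶ × 162 × 260 = 0.695 mm.
With a force P in the spring, the elastic change of the bar is PL/(AE) and that of the spring is P/k; compatibility requires their sum to equal δ_free.
P [ L/(AE) + 1/k ] = δ_free → P [ 260/(950×194×10³) + 1/(320×10³) ] = 0.695.
P = 0.695 / 4.536×10⁻⁶ = 153200 N.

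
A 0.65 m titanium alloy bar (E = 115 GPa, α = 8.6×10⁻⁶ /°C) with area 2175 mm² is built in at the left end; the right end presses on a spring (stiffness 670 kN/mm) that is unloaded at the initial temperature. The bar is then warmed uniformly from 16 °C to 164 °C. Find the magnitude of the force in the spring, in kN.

Free thermal expansion: δ_free = αΔT L = 8.6×10⁻⁶ × 148 × 650 = 0.8273 mm.
With a force P in the spring, the elastic change of the bar is PL/(AE) and that of the spring is P/k; compatibility requires their sum to equal δ_free.
P [ L/(AE) + 1/k ] = δ_free → P [ 650/(2175×115×10³) + 1/(670×10³) ] = 0.8273.
P = 0.8273 / 4.091×10⁻⁶ = 202200 N.

P ≈ 202 kN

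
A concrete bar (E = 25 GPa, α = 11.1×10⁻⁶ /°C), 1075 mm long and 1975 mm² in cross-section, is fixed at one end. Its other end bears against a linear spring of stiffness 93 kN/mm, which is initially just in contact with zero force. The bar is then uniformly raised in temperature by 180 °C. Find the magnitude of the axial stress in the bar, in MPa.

σ ≈ 33.4 MPa (compressive)

The unrestrained thermal change is αΔT L = 11.1×10⁻⁶ × 180 × 1075 = 2.148 mm.
Let P be the compressive force at the spring. The bar shortens elastically by PL/(AE) and the spring compresses by P/k; together these equal δ_free.
P [ L/(AE) + 1/k ] = δ_free → P [ 1075/(1975×25×10³) + 1/(93×10³) ] = 2.148.
P = 2.148 / 3.252×10⁻⁵ = 66040 N.
σ = P/A = 66040/1975 = 33.44 MPa.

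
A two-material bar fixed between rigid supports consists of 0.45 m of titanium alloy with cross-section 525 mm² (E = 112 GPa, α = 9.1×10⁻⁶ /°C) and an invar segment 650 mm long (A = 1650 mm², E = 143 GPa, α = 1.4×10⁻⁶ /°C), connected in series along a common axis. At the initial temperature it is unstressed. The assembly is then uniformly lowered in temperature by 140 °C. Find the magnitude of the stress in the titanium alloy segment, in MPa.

With the walls removed the bar would change length by δ_free = Σ αᵢΔT Lᵢ = 9.1×10⁻⁶×140×450 + 1.4×10⁻⁶×140×650 = 0.7007 mm.
Since the ends are fixed, an axial force P builds up, equal in every segment, with P · Σ Lᵢ/(AᵢEᵢ) = δ_free.
The series flexibility is Σ Lᵢ/(AᵢEᵢ) = 450/(525×112×10³) + 650/(1650×143×10³) = 1.041×10⁻⁵ mm/N.
So P = 0.7007 / 1.041×10⁻⁵ = 67.32 kN, tensile.
σ_{titanium alloy} = P / A = 67320 / 525 = 128.2 MPa.

σ ≈ 128 MPa (tensile)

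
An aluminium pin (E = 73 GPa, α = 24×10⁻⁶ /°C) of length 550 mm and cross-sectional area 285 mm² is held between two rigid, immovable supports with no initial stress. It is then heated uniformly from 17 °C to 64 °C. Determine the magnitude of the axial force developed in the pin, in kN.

With zero net strain, σ = E·αΔT = 73 GPa × 24×10⁻⁶ × 47 = 82.34 MPa.
Axial force P = σA = 82.34 × 285 = 23470 N = 23.47 kN, compressive.

P ≈ 23.5 kN (compressive)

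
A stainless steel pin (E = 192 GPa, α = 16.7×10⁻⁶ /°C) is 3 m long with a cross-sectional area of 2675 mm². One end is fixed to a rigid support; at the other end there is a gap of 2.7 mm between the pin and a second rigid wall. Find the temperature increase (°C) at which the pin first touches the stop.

Contact occurs when the free expansion equals the gap: αΔT L = 2.7 mm.
So ΔT = g/(αL) = 2.7/(16.7×10⁻⁶ × 3000) = 53.89 °C.

ΔT ≈ 53.9 °C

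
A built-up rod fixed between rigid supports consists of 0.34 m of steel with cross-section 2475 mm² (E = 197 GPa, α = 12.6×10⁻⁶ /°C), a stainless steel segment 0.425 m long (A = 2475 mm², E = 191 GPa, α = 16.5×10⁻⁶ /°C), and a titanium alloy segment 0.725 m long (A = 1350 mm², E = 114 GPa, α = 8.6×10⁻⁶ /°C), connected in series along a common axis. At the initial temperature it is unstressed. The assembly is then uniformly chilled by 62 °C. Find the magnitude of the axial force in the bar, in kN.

P ≈ 172 kN (tensile)

Free thermal contraction of the whole bar: Σ αᵢΔT Lᵢ = 12.6×10⁻⁶×62×340 + 16.5×10⁻⁶×62×425 + 8.6×10⁻⁶×62×725 = 1.087 mm.
The rigid supports impose zero overall length change; the single axial force P common to all segments must satisfy P Σ Lᵢ/(AᵢEᵢ) = δ_free.
The series flexibility is Σ Lᵢ/(AᵢEᵢ) = 340/(2475×197×10³) + 425/(2475×191×10³) + 725/(1350×114×10³) = 6.307×10⁻⁶ mm/N.
P = 1.087 / 6.307×10⁻⁶ = 172300 N = 172.3 kN, tensile.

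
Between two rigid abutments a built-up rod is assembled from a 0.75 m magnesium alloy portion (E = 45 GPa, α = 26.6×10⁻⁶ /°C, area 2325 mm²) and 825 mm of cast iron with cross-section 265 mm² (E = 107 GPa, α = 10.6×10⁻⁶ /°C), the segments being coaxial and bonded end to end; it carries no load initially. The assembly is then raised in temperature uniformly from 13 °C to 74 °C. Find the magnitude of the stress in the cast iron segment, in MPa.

σ ≈ 182 MPa (compressive)

If the supports were absent, the total length change would be Σ αᵢΔT Lᵢ = 26.6×10⁻⁶×61×750 + 10.6×10⁻⁶×61×825 = 1.75 mm.
The walls prevent any net length change, so an axial force P (same in every segment) develops. Compatibility: P · Σ Lᵢ/(AᵢEᵢ) = δ_free.
Σ Lᵢ/(AᵢEᵢ) = 750/(2325×45×10³) + 825/(265×107×10³) = 3.626×10⁻⁵ mm/N.
So P = 1.75 / 3.626×10⁻⁵ = 48.27 kN, compressive.
σ_{cast iron} = P / A = 48270 / 265 = 182.1 MPa.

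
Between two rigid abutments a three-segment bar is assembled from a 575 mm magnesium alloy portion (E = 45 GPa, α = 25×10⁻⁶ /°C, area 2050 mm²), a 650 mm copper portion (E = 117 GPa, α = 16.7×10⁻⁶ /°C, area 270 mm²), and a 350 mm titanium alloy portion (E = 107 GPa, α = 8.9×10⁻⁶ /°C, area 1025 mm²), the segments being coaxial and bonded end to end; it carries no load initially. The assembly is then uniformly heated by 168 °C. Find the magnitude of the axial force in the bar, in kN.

P ≈ 159 kN (compressive)

Free thermal expansion of the whole bar: Σ αᵢΔT Lᵢ = 25×10⁻⁶×168×575 + 16.7×10⁻⁶×168×650 + 8.9×10⁻⁶×168×350 = 4.762 mm.
The rigid supports impose zero overall length change; the single axial force P common to all segments must satisfy P Σ Lᵢ/(AᵢEᵢ) = δ_free.
The series flexibility is Σ Lᵢ/(AᵢEᵢ) = 575/(2050×45×10³) + 650/(270×117×10³) + 350/(1025×107×10³) = 3×10⁻⁵ mm/N.
P = 4.762 / 3×10⁻⁵ = 158700 N = 158.7 kN, compressive.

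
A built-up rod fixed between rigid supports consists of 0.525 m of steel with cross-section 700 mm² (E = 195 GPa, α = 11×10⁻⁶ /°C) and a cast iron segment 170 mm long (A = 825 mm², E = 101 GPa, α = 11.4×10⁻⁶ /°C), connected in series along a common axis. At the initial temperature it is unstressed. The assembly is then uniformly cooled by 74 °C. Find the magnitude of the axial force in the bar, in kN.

If the supports were absent, the total length change would be Σ αᵢΔT Lᵢ = 11×10⁻⁶×74×525 + 11.4×10⁻⁶×74×170 = 0.5708 mm.
Since the ends are fixed, an axial force P builds up, equal in every segment, with P · Σ Lᵢ/(AᵢEᵢ) = δ_free.
The series flexibility is Σ Lᵢ/(AᵢEᵢ) = 525/(700×195×10³) + 170/(825×101×10³) = 5.886×10⁻⁶ mm/N.
So P = 0.5708 / 5.886×10⁻⁶ = 96.96 kN, tensile.

P ≈ 97 kN (tensile)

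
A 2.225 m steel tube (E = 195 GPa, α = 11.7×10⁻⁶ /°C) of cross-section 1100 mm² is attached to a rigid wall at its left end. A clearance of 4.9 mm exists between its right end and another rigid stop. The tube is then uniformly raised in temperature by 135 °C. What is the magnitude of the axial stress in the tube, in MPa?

If the wall were absent the tube would grow by αΔT L = 11.7×10⁻⁶ × 135 × 2225 = 3.514 mm.
Since δ_free = 3.51 mm is less than the 4.9 mm gap, the tube never touches the wall. No axial force develops.

σ ≈ 0 MPa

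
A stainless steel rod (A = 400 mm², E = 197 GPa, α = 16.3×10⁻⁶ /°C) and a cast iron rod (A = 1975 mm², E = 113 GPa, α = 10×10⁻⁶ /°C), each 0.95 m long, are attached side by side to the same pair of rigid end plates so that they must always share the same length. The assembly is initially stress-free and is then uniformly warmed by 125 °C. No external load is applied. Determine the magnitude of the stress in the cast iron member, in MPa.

Both members must finish at the same length. With the larger α, the stainless steel tends to over-expand; the plates restrain it, putting the stainless steel in compression and the cast iron in tension. With no external load the two internal forces are equal and opposite, magnitude P.
Setting the final lengths equal and cancelling L: (α₁ − α₂)ΔT = P/(A₁E₁) + P/(A₂E₂).
|α₁ − α₂|·ΔT = 6.3×10⁻⁶ × 125 = 0.0007875.
1/(A₁E₁) + 1/(A₂E₂) = 1/(400×197×10³) + 1/(1975×113×10³) = 1.717×10⁻⁸ N⁻¹.
So P = 0.0007875 / 1.717×10⁻⁸ = 45.86 kN.
σ_{cast iron} = P/A₂ = 45860/1975 = 23.22 MPa, tensile.

σ ≈ 23.2 MPa (tensile)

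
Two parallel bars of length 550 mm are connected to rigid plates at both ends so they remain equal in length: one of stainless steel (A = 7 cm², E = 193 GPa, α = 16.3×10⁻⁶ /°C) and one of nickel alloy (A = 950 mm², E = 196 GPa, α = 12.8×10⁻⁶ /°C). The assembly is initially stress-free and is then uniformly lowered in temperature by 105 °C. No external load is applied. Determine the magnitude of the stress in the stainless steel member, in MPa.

Both members must finish at the same length. With the larger α, the stainless steel tends to over-contract; the plates restrain it, putting the stainless steel in tension and the nickel alloy in compression. With no external load the two internal forces are equal and opposite, magnitude P.
Compatibility of the two members (thermal + elastic change equal): (α₁ − α₂)ΔT = P·[1/(A₁E₁) + 1/(A₂E₂)].
|α₁ − α₂|·ΔT = 3.5×10⁻⁶ × 105 = 0.0003675.
1/(A₁E₁) + 1/(A₂E₂) = 1/(700×193×10³) + 1/(950×196×10³) = 1.277×10⁻⁸ N⁻¹.
So P = 0.0003675 / 1.277×10⁻⁸ = 28.77 kN.
σ_{stainless steel} = P/A₁ = 28770/700 = 41.1 MPa, tensile.

σ ≈ 41.1 MPa (tensile)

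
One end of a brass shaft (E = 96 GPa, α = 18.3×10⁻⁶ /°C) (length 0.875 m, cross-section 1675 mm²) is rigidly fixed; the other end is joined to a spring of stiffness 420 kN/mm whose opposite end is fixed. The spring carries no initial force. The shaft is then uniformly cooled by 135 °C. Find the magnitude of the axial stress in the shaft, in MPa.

Free thermal contraction: δ_free = αΔT L = 18.3×10⁻⁶ × 135 × 875 = 2.162 mm.
With a force P in the spring, the elastic change of the shaft is PL/(AE) and that of the spring is P/k; compatibility requires their sum to equal δ_free.
So P = δ_free / [L/(AE) + 1/k] = 2.162 / [ 875/(1675×96×10³) + 1/(420×10³) ].
P = 2.162 / 7.822×10⁻⁶ = 276300 N.
σ = P/A = 276300/1675 = 165 MPa.

σ ≈ 165 MPa (tensile)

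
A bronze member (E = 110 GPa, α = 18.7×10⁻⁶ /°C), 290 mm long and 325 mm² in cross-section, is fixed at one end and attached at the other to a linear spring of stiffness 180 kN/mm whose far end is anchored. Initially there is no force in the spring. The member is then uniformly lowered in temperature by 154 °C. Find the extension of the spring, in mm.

δ ≈ 0.339 mm

Free thermal contraction: δ_free = αΔT L = 18.7×10⁻⁶ × 154 × 290 = 0.8351 mm.
Let P be the tensile force in the spring. The member extends elastically by PL/(AE) and the spring stretches by P/k; together these equal δ_free.
P [ L/(AE) + 1/k ] = δ_free → P [ 290/(325×110×10³) + 1/(180×10³) ] = 0.8351.
P = 0.8351 / 1.367×10⁻⁵ = 61100 N.
Spring extension = P/k = 61100/(180×10³) = 0.3395 mm.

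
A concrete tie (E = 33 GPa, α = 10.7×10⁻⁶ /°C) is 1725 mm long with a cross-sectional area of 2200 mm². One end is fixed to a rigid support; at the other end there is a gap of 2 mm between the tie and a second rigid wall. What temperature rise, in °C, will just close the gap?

The gap closes when αΔT L = 2 mm, since the tie is still unstressed at that instant.
So ΔT = g/(αL) = 2/(10.7×10⁻⁶ × 1725) = 108.4 °C.

ΔT ≈ 108 °C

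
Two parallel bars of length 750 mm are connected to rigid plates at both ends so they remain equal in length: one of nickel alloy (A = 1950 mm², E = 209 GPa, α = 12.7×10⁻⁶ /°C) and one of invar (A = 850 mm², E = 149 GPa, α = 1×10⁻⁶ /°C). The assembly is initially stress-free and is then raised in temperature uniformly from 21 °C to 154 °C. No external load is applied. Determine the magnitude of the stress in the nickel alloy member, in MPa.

σ ≈ 77.1 MPa (compressive)

Equilibrium of a rigid end plate with no external load gives equal and opposite internal forces ±P in the two members. Since α_{nickel alloy} > α_{invar}, heating drives the nickel alloy into compression and the invar into tension.
Compatibility of the two members (thermal + elastic change equal): (α₁ − α₂)ΔT = P·[1/(A₁E₁) + 1/(A₂E₂)].
|α₁ − α₂|·ΔT = 11.7×10⁻⁶ × 133 = 0.001556.
1/(A₁E₁) + 1/(A₂E₂) = 1/(1950×209×10³) + 1/(850×149×10³) = 1.035×10⁻⁸ N⁻¹.
So P = 0.001556 / 1.035×10⁻⁸ = 150.4 kN.
σ_{nickel alloy} = P/A₁ = 150400/1950 = 77.11 MPa, compressive.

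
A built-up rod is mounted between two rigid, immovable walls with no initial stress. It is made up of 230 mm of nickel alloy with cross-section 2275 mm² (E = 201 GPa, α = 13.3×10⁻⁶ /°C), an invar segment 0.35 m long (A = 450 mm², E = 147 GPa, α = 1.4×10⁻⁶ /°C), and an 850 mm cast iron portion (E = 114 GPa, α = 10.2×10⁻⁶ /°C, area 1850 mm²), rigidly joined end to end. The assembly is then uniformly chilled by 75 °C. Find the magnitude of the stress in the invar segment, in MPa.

Free thermal contraction of the whole bar: Σ αᵢΔT Lᵢ = 13.3×10⁻⁶×75×230 + 1.4×10⁻⁶×75×350 + 10.2×10⁻⁶×75×850 = 0.9164 mm.
The rigid supports impose zero overall length change; the single axial force P common to all segments must satisfy P Σ Lᵢ/(AᵢEᵢ) = δ_free.
The series flexibility is Σ Lᵢ/(AᵢEᵢ) = 230/(2275×201×10³) + 350/(450×147×10³) + 850/(1850×114×10³) = 9.824×10⁻⁶ mm/N.
Hence P = δ_free / Σ(L/AE) = 0.9164/9.824×10⁻⁶ = 93.28 kN (tensile).
σ_{invar} = P / A = 93280 / 450 = 207.3 MPa.

σ ≈ 207 MPa (tensile)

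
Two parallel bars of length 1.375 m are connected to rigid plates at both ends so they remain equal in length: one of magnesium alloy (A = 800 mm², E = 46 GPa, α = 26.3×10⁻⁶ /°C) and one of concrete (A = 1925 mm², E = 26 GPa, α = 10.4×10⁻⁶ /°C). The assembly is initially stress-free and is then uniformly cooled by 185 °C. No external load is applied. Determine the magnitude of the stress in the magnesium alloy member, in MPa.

σ ≈ 78 MPa (tensile)

Both members must finish at the same length. With the larger α, the magnesium alloy tends to over-contract; the plates restrain it, putting the magnesium alloy in tension and the concrete in compression. With no external load the two internal forces are equal and opposite, magnitude P.
Setting the final lengths equal and cancelling L: (α₁ − α₂)ΔT = P/(A₁E₁) + P/(A₂E₂).
|α₁ − α₂|·ΔT = 15.9×10⁻⁶ × 185 = 0.002942.
1/(A₁E₁) + 1/(A₂E₂) = 1/(800×46×10³) + 1/(1925×26×10³) = 4.715×10⁻⁸ N⁻¹.
P = 0.002942 / 4.715×10⁻⁸ = 62380 N = 62.38 kN.
σ_{magnesium alloy} = P/A₁ = 62380/800 = 77.98 MPa, tensile.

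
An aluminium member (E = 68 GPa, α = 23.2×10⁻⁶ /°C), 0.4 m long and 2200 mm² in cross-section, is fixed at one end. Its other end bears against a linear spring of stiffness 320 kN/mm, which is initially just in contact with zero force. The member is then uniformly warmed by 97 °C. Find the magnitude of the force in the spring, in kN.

P ≈ 155 kN

If the spring were absent the member would lengthen by αΔT L = 23.2×10⁻⁶ × 97 × 400 = 0.9002 mm.
With a force P in the spring, the elastic change of the member is PL/(AE) and that of the spring is P/k; compatibility requires their sum to equal δ_free.
So P = δ_free / [L/(AE) + 1/k] = 0.9002 / [ 400/(2200×68×10³) + 1/(320×10³) ].
P = 0.9002 / 5.799×10⁻⁶ = 155200 N.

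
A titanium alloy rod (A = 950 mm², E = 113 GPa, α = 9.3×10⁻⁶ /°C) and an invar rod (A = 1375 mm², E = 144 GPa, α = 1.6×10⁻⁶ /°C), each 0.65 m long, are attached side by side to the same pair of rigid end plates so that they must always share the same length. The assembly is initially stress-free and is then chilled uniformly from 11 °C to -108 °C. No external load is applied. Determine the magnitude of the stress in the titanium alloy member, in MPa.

σ ≈ 67.1 MPa (tensile)

The titanium alloy has the larger α, so on cooling it would change length more than the invar if both were free. The rigid plates force a common final length, so the titanium alloy is put into tension and the invar into compression, with equal and opposite forces P (no external load).
Setting the final lengths equal and cancelling L: (α₁ − α₂)ΔT = P/(A₁E₁) + P/(A₂E₂).
|α₁ − α₂|·ΔT = 7.7×10⁻⁶ × 119 = 0.0009163.
1/(A₁E₁) + 1/(A₂E₂) = 1/(950×113×10³) + 1/(1375×144×10³) = 1.437×10⁻⁸ N⁻¹.
P = 0.0009163 / 1.437×10⁻⁸ = 63780 N = 63.78 kN.
σ_{titanium alloy} = P/A₁ = 63780/950 = 67.14 MPa, tensile.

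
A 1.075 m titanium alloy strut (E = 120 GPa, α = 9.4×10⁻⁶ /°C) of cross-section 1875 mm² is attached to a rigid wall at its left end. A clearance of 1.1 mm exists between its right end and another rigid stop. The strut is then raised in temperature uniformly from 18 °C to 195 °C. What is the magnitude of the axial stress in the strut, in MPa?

Free thermal elongation = αΔT L = 9.4×10⁻⁶ × 177 × 1075 = 1.789 mm.
After closing the 1.1 mm clearance, 1.789 − 1.1 = 0.6886 mm of expansion remains to be suppressed by the wall.
So σ = E(δ_free − g)/L = 120×10³ × 0.6886/1075 = 76.87 MPa.

σ ≈ 76.9 MPa (compressive)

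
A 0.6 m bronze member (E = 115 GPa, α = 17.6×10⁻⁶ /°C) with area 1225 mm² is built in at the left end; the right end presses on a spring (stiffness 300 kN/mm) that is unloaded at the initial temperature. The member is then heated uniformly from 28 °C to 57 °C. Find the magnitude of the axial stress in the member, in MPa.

σ ≈ 32.9 MPa (compressive)

If the spring were absent the member would lengthen by αΔT L = 17.6×10⁻⁶ × 29 × 600 = 0.3062 mm.
With a force P in the spring, the elastic change of the member is PL/(AE) and that of the spring is P/k; compatibility requires their sum to equal δ_free.
So P = δ_free / [L/(AE) + 1/k] = 0.3062 / [ 600/(1225×115×10³) + 1/(300×10³) ].
P = 0.3062 / 7.592×10⁻⁶ = 40330 N.
σ = P/A = 40330/1225 = 32.93 MPa.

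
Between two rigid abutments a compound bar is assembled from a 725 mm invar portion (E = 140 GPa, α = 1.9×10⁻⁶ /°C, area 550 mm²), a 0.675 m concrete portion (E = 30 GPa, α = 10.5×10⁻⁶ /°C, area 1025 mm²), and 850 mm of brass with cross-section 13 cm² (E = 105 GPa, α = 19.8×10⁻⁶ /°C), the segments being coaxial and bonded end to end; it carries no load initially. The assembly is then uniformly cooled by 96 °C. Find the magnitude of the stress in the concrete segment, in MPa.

σ ≈ 63 MPa (tensile)

With the walls removed the bar would change length by δ_free = Σ αᵢΔT Lᵢ = 1.9×10⁻⁶×96×725 + 10.5×10⁻⁶×96×675 + 19.8×10⁻⁶×96×850 = 2.428 mm.
The rigid supports impose zero overall length change; the single axial force P common to all segments must satisfy P Σ Lᵢ/(AᵢEᵢ) = δ_free.
The series flexibility is Σ Lᵢ/(AᵢEᵢ) = 725/(550×140×10³) + 675/(1025×30×10³) + 850/(1300×105×10³) = 3.759×10⁻⁵ mm/N.
Hence P = δ_free / Σ(L/AE) = 2.428/3.759×10⁻⁵ = 64.59 kN (tensile).
σ_{concrete} = P / A = 64590 / 1025 = 63.02 MPa.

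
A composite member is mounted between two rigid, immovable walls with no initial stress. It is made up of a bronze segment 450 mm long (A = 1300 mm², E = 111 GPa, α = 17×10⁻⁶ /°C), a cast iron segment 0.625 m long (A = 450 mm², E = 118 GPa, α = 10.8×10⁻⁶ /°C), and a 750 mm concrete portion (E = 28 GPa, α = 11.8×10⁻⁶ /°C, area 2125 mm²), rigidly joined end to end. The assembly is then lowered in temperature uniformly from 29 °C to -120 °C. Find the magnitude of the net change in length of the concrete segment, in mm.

With the walls removed the bar would change length by δ_free = Σ αᵢΔT Lᵢ = 17×10⁻⁶×149×450 + 10.8×10⁻⁶×149×625 + 11.8×10⁻⁶×149×750 = 3.464 mm.
The walls prevent any net length change, so an axial force P (same in every segment) develops. Compatibility: P · Σ Lᵢ/(AᵢEᵢ) = δ_free.
Σ Lᵢ/(AᵢEᵢ) = 450/(1300×111×10³) + 625/(450×118×10³) + 750/(2125×28×10³) = 2.749×10⁻⁵ mm/N.
Hence P = δ_free / Σ(L/AE) = 3.464/2.749×10⁻⁵ = 126 kN (tensile).
For the concrete segment, free thermal change = 11.8×10⁻⁶×149×750 = 1.319 mm and elastic change from P = 126000×750/(2125×28×10³) = 1.588 mm; these oppose, so the net change is 0.27 mm (segment lengthens).

|ΔL| ≈ 0.27 mm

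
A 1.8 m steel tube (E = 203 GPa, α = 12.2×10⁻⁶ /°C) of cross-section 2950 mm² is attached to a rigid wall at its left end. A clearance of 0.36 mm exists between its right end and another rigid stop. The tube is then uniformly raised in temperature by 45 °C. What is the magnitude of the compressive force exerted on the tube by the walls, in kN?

Free thermal elongation = αΔT L = 12.2×10⁻⁶ × 45 × 1800 = 0.9882 mm.
The gap closes (δ_free > 0.36 mm) and the wall then resists a further 0.9882 − 0.36 = 0.6282 mm of expansion.
Compatibility: PL/(AE) = 0.6282 mm, so σ = P/A = E × (0.6282/1800) = 70.85 MPa.
Force on the wall = σA = 70.85 × 2950 mm² = 209 kN.

P ≈ 209 kN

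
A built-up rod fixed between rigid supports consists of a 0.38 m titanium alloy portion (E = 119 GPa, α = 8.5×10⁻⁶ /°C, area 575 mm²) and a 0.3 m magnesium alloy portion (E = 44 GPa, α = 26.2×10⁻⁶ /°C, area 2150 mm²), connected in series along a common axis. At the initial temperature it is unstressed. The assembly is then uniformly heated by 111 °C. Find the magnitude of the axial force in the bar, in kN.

With the walls removed the bar would change length by δ_free = Σ αᵢΔT Lᵢ = 8.5×10⁻⁶×111×380 + 26.2×10⁻⁶×111×300 = 1.231 mm.
The rigid supports impose zero overall length change; the single axial force P common to all segments must satisfy P Σ Lᵢ/(AᵢEᵢ) = δ_free.
The series flexibility is Σ Lᵢ/(AᵢEᵢ) = 380/(575×119×10³) + 300/(2150×44×10³) = 8.725×10⁻⁶ mm/N.
Hence P = δ_free / Σ(L/AE) = 1.231/8.725×10⁻⁶ = 141.1 kN (compressive).

P ≈ 141 kN (compressive)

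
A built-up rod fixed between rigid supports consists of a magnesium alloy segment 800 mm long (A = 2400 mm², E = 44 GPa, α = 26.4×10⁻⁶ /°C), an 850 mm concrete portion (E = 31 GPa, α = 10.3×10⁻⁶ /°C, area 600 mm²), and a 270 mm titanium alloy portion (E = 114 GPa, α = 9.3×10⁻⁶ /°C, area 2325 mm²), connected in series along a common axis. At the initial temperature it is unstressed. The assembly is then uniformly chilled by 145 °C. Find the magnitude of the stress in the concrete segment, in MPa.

If the supports were absent, the total length change would be Σ αᵢΔT Lᵢ = 26.4×10⁻⁶×145×800 + 10.3×10⁻⁶×145×850 + 9.3×10⁻⁶×145×270 = 4.696 mm.
Since the ends are fixed, an axial force P builds up, equal in every segment, with P · Σ Lᵢ/(AᵢEᵢ) = δ_free.
The series flexibility is Σ Lᵢ/(AᵢEᵢ) = 800/(2400×44×10³) + 850/(600×31×10³) + 270/(2325×114×10³) = 5.429×10⁻⁵ mm/N.
So P = 4.696 / 5.429×10⁻⁵ = 86.49 kN, tensile.
σ_{concrete} = P / A = 86490 / 600 = 144.2 MPa.

σ ≈ 144 MPa (tensile)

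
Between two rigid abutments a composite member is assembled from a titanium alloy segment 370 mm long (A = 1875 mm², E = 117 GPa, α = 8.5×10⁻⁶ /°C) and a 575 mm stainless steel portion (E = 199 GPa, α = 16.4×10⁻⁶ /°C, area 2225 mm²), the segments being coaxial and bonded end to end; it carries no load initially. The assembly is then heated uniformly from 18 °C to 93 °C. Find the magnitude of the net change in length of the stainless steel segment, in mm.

With the walls removed the bar would change length by δ_free = Σ αᵢΔT Lᵢ = 8.5×10⁻⁶×75×370 + 16.4×10⁻⁶×75×575 = 0.9431 mm.
Since the ends are fixed, an axial force P builds up, equal in every segment, with P · Σ Lᵢ/(AᵢEᵢ) = δ_free.
Σ Lᵢ/(AᵢEᵢ) = 370/(1875×117×10³) + 575/(2225×199×10³) = 2.985×10⁻⁶ mm/N.
P = 0.9431 / 2.985×10⁻⁶ = 315900 N = 315.9 kN, compressive.
For the stainless steel segment, free thermal change = 16.4×10⁻⁶×75×575 = 0.7072 mm and elastic change from P = 315900×575/(2225×199×10³) = 0.4103 mm; these oppose, so the net change is 0.297 mm (segment lengthens).

|ΔL| ≈ 0.297 mm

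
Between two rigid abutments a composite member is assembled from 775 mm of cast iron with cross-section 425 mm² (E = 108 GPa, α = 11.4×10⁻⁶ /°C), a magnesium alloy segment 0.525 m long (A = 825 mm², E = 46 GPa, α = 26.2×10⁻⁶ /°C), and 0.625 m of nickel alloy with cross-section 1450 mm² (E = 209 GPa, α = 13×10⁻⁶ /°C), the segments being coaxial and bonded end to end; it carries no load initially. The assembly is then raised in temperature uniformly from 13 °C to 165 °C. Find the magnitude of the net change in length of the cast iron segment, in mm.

|ΔL| ≈ 1.06 mm

Free thermal expansion of the whole bar: Σ αᵢΔT Lᵢ = 11.4×10⁻⁶×152×775 + 26.2×10⁻⁶×152×525 + 13×10⁻⁶×152×625 = 4.669 mm.
The walls prevent any net length change, so an axial force P (same in every segment) develops. Compatibility: P · Σ Lᵢ/(AᵢEᵢ) = δ_free.
The series flexibility is Σ Lᵢ/(AᵢEᵢ) = 775/(425×108×10³) + 525/(825×46×10³) + 625/(1450×209×10³) = 3.278×10⁻⁵ mm/N.
Hence P = δ_free / Σ(L/AE) = 4.669/3.278×10⁻⁵ = 142.4 kN (compressive).
For the cast iron segment, free thermal change = 11.4×10⁻⁶×152×775 = 1.343 mm and elastic change from P = 142400×775/(425×108×10³) = 2.405 mm; these oppose, so the net change is 1.06 mm (segment shortens).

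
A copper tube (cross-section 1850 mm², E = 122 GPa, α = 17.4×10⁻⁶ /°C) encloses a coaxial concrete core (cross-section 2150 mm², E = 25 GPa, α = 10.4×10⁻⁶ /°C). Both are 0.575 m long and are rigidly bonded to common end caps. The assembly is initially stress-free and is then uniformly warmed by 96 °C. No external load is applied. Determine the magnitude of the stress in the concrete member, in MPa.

σ ≈ 13.6 MPa (tensile)

The copper has the larger α, so on heating it would change length more than the concrete if both were free. The rigid plates force a common final length, so the copper is put into compression and the concrete into tension, with equal and opposite forces P (no external load).
Compatibility of the two members (thermal + elastic change equal): (α₁ − α₂)ΔT = P·[1/(A₁E₁) + 1/(A₂E₂)].
|α₁ − α₂|·ΔT = 7×10⁻⁶ × 96 = 0.000672.
1/(A₁E₁) + 1/(A₂E₂) = 1/(1850×122×10³) + 1/(2150×25×10³) = 2.304×10⁻⁸ N⁻¹.
So P = 0.000672 / 2.304×10⁻⁸ = 29.17 kN.
σ_{concrete} = P/A₂ = 29170/2150 = 13.57 MPa, tensile.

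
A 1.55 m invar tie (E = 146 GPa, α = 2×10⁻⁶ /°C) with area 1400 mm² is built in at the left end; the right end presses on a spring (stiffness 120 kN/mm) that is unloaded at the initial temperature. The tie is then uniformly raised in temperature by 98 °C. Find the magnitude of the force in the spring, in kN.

P ≈ 19.1 kN

The unrestrained thermal change is αΔT L = 2×10⁻⁶ × 98 × 1550 = 0.3038 mm.
Let P be the compressive force at the spring. The tie shortens elastically by PL/(AE) and the spring compresses by P/k; together these equal δ_free.
So P = δ_free / [L/(AE) + 1/k] = 0.3038 / [ 1550/(1400×146×10³) + 1/(120×10³) ].
P = 0.3038 / 1.592×10⁻⁵ = 19090 N.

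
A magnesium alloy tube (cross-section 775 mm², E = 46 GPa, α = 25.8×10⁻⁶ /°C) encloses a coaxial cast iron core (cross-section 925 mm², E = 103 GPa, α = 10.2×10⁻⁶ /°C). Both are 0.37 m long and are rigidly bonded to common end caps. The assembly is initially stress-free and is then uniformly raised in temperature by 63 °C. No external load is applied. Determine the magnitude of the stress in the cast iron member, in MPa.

σ ≈ 27.6 MPa (tensile)

Equilibrium of a rigid end plate with no external load gives equal and opposite internal forces ±P in the two members. Since α_{magnesium alloy} > α_{cast iron}, heating drives the magnesium alloy into compression and the cast iron into tension.
Setting the final lengths equal and cancelling L: (α₁ − α₂)ΔT = P/(A₁E₁) + P/(A₂E₂).
|α₁ − α₂|·ΔT = 15.6×10⁻⁶ × 63 = 0.0009828.
1/(A₁E₁) + 1/(A₂E₂) = 1/(775×46×10³) + 1/(925×103×10³) = 3.855×10⁻⁸ N⁻¹.
So P = 0.0009828 / 3.855×10⁻⁸ = 25.5 kN.
σ_{cast iron} = P/A₂ = 25500/925 = 27.56 MPa, tensile.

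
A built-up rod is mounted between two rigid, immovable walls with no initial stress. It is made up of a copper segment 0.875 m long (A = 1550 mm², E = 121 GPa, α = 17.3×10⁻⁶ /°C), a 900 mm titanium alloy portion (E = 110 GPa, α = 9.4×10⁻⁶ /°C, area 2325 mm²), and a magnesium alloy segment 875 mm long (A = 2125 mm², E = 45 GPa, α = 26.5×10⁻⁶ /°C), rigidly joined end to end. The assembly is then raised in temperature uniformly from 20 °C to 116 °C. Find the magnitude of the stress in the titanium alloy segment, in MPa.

With the walls removed the bar would change length by δ_free = Σ αᵢΔT Lᵢ = 17.3×10⁻⁶×96×875 + 9.4×10⁻⁶×96×900 + 26.5×10⁻⁶×96×875 = 4.491 mm.
Since the ends are fixed, an axial force P builds up, equal in every segment, with P · Σ Lᵢ/(AᵢEᵢ) = δ_free.
The series flexibility is Σ Lᵢ/(AᵢEᵢ) = 875/(1550×121×10³) + 900/(2325×110×10³) + 875/(2125×45×10³) = 1.733×10⁻⁵ mm/N.
Hence P = δ_free / Σ(L/AE) = 4.491/1.733×10⁻⁵ = 259.1 kN (compressive).
σ_{titanium alloy} = P / A = 259100 / 2325 = 111.4 MPa.

σ ≈ 111 MPa (compressive)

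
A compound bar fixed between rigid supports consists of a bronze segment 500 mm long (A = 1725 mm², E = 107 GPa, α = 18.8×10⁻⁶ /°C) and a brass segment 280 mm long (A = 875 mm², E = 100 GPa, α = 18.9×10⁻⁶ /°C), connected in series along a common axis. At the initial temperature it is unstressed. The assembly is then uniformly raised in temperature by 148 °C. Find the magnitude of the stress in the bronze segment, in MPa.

If the supports were absent, the total length change would be Σ αᵢΔT Lᵢ = 18.8×10⁻⁶×148×500 + 18.9×10⁻⁶×148×280 = 2.174 mm.
The rigid supports impose zero overall length change; the single axial force P common to all segments must satisfy P Σ Lᵢ/(AᵢEᵢ) = δ_free.
The series flexibility is Σ Lᵢ/(AᵢEᵢ) = 500/(1725×107×10³) + 280/(875×100×10³) = 5.909×10⁻⁶ mm/N.
Hence P = δ_free / Σ(L/AE) = 2.174/5.909×10⁻⁶ = 368 kN (compressive).
σ_{bronze} = P / A = 368000 / 1725 = 213.3 MPa.

σ ≈ 213 MPa (compressive)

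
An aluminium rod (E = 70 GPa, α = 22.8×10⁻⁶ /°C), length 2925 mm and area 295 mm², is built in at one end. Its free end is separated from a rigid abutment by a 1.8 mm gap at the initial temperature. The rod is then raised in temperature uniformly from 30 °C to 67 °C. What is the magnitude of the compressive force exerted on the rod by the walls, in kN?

P ≈ 4.71 kN

Unrestrained expansion: δ_free = αΔT L = 22.8×10⁻⁶ × 37 × 2925 = 2.468 mm.
This exceeds the 1.8 mm gap, so the wall pushes back. The portion of expansion that must be recovered elastically is δ_free − gap = 2.468 − 1.8 = 0.6675 mm.
So σ = E(δ_free − g)/L = 70×10³ × 0.6675/2925 = 15.98 MPa.
Force on the wall = σA = 15.98 × 295 mm² = 4.713 kN.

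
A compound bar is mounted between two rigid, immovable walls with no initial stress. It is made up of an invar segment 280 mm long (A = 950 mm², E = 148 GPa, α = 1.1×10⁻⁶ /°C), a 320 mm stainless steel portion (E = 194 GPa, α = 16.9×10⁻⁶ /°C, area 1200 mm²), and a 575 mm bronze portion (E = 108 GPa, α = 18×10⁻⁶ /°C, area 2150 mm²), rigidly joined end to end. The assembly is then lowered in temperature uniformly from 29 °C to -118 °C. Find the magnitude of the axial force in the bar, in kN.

Free thermal contraction of the whole bar: Σ αᵢΔT Lᵢ = 1.1×10⁻⁶×147×280 + 16.9×10⁻⁶×147×320 + 18×10⁻⁶×147×575 = 2.362 mm.
The walls prevent any net length change, so an axial force P (same in every segment) develops. Compatibility: P · Σ Lᵢ/(AᵢEᵢ) = δ_free.
The series flexibility is Σ Lᵢ/(AᵢEᵢ) = 280/(950×148×10³) + 320/(1200×194×10³) + 575/(2150×108×10³) = 5.842×10⁻⁶ mm/N.
P = 2.362 / 5.842×10⁻⁶ = 404200 N = 404.2 kN, tensile.

P ≈ 404 kN (tensile)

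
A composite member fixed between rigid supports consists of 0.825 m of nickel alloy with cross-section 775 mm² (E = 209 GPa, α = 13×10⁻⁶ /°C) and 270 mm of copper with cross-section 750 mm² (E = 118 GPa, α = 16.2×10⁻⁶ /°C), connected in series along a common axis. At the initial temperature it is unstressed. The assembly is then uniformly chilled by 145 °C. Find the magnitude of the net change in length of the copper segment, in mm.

If the supports were absent, the total length change would be Σ αᵢΔT Lᵢ = 13×10⁻⁶×145×825 + 16.2×10⁻⁶×145×270 = 2.189 mm.
The rigid supports impose zero overall length change; the single axial force P common to all segments must satisfy P Σ Lᵢ/(AᵢEᵢ) = δ_free.
Σ Lᵢ/(AᵢEᵢ) = 825/(775×209×10³) + 270/(750×118×10³) = 8.144×10⁻⁶ mm/N.
Hence P = δ_free / Σ(L/AE) = 2.189/8.144×10⁻⁶ = 268.8 kN (tensile).
For the copper segment, free thermal change = 16.2×10⁻⁶×145×270 = 0.6342 mm and elastic change from P = 268800×270/(750×118×10³) = 0.8201 mm; these oppose, so the net change is 0.186 mm (segment lengthens).

|ΔL| ≈ 0.186 mm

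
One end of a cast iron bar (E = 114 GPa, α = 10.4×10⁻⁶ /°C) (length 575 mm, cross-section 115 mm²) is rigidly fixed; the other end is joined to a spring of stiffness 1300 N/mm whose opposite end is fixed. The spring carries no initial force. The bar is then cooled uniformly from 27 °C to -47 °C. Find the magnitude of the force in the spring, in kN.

P ≈ 0.544 kN

Free thermal contraction: δ_free = αΔT L = 10.4×10⁻⁶ × 74 × 575 = 0.4425 mm.
Let P be the tensile force in the spring. The bar extends elastically by PL/(AE) and the spring stretches by P/k; together these equal δ_free.
P [ L/(AE) + 1/k ] = δ_free → P [ 575/(115×114×10³) + 1/(1300) ] = 0.4425.
P = 0.4425 / 0.0008131 = 544.2 N.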